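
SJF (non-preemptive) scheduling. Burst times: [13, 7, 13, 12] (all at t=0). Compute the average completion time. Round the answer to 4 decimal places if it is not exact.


SJF order (ascending): [7, 12, 13, 13]
Completion times:
  Job 1: burst=7, C=7
  Job 2: burst=12, C=19
  Job 3: burst=13, C=32
  Job 4: burst=13, C=45
Average completion = 103/4 = 25.75

25.75


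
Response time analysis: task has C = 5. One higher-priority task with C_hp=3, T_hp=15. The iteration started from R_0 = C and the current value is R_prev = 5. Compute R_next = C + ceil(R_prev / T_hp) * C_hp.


R_next = C + ceil(R_prev / T_hp) * C_hp
ceil(5 / 15) = ceil(0.3333) = 1
Interference = 1 * 3 = 3
R_next = 5 + 3 = 8

8


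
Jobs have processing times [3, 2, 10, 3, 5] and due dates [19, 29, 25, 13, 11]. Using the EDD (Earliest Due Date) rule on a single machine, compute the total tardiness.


Sort by due date (EDD order): [(5, 11), (3, 13), (3, 19), (10, 25), (2, 29)]
Compute completion times and tardiness:
  Job 1: p=5, d=11, C=5, tardiness=max(0,5-11)=0
  Job 2: p=3, d=13, C=8, tardiness=max(0,8-13)=0
  Job 3: p=3, d=19, C=11, tardiness=max(0,11-19)=0
  Job 4: p=10, d=25, C=21, tardiness=max(0,21-25)=0
  Job 5: p=2, d=29, C=23, tardiness=max(0,23-29)=0
Total tardiness = 0

0


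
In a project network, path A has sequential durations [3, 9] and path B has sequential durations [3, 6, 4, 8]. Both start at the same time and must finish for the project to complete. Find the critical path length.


Path A total = 3 + 9 = 12
Path B total = 3 + 6 + 4 + 8 = 21
Critical path = longest path = max(12, 21) = 21

21


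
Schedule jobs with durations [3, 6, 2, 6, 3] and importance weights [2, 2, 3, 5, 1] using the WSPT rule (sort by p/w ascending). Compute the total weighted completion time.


Compute p/w ratios and sort ascending (WSPT): [(2, 3), (6, 5), (3, 2), (6, 2), (3, 1)]
Compute weighted completion times:
  Job (p=2,w=3): C=2, w*C=3*2=6
  Job (p=6,w=5): C=8, w*C=5*8=40
  Job (p=3,w=2): C=11, w*C=2*11=22
  Job (p=6,w=2): C=17, w*C=2*17=34
  Job (p=3,w=1): C=20, w*C=1*20=20
Total weighted completion time = 122

122


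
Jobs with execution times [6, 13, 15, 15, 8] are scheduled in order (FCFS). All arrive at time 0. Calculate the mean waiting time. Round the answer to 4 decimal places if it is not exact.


FCFS order (as given): [6, 13, 15, 15, 8]
Waiting times:
  Job 1: wait = 0
  Job 2: wait = 6
  Job 3: wait = 19
  Job 4: wait = 34
  Job 5: wait = 49
Sum of waiting times = 108
Average waiting time = 108/5 = 21.6

21.6


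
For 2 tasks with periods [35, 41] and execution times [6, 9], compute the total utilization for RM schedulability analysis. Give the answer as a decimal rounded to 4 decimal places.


Compute individual utilizations (exact fractions):
  Task 1: C/T = 6/35 (approx. 0.1714)
  Task 2: C/T = 9/41 (approx. 0.2195)
Total utilization U = 6/35 + 9/41 = 561/1435
Rounded to 4 decimal places: U = 0.3909
RM (Liu & Layland) bound for 2 tasks = 0.828427; compare with U = 561/1435 (approx. 0.390941)
U <= bound, so schedulable by RM sufficient condition.

0.3909


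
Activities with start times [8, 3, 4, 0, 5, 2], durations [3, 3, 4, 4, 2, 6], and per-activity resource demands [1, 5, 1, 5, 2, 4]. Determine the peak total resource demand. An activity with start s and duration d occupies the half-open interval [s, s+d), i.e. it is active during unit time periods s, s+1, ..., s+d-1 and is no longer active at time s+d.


Each activity i is active on [start_i, start_i + duration_i).
Compute total resource usage per time slot:
  t=0: active resources = [5], total = 5
  t=1: active resources = [5], total = 5
  t=2: active resources = [5, 4], total = 9
  t=3: active resources = [5, 5, 4], total = 14
  t=4: active resources = [5, 1, 4], total = 10
  t=5: active resources = [5, 1, 2, 4], total = 12
  t=6: active resources = [1, 2, 4], total = 7
  t=7: active resources = [1, 4], total = 5
  t=8: active resources = [1], total = 1
  t=9: active resources = [1], total = 1
  t=10: active resources = [1], total = 1
Peak resource demand = 14

14


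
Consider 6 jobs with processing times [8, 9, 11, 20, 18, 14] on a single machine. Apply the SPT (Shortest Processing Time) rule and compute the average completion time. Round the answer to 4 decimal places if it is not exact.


Sort jobs by processing time (SPT order): [8, 9, 11, 14, 18, 20]
Compute completion times sequentially:
  Job 1: processing = 8, completes at 8
  Job 2: processing = 9, completes at 17
  Job 3: processing = 11, completes at 28
  Job 4: processing = 14, completes at 42
  Job 5: processing = 18, completes at 60
  Job 6: processing = 20, completes at 80
Sum of completion times = 235
Average completion time = 235/6 = 39.1667

39.1667


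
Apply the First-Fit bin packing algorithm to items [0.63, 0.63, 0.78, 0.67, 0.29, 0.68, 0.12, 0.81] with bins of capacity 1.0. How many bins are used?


Place items sequentially using First-Fit:
  Item 0.63 -> new Bin 1
  Item 0.63 -> new Bin 2
  Item 0.78 -> new Bin 3
  Item 0.67 -> new Bin 4
  Item 0.29 -> Bin 1 (now 0.92)
  Item 0.68 -> new Bin 5
  Item 0.12 -> Bin 2 (now 0.75)
  Item 0.81 -> new Bin 6
Total bins used = 6

6


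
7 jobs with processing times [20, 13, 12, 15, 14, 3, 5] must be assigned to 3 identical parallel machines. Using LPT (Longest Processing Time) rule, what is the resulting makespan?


Sort jobs in decreasing order (LPT): [20, 15, 14, 13, 12, 5, 3]
Assign each job to the least loaded machine:
  Machine 1: jobs [20, 5, 3], load = 28
  Machine 2: jobs [15, 12], load = 27
  Machine 3: jobs [14, 13], load = 27
Makespan = max load = 28

28


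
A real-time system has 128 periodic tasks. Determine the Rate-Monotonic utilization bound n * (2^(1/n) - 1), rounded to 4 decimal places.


Compute 2^(1/128) = 1.0054299011
Subtract 1: 1.0054299011 - 1 = 0.0054299011
Multiply by n: 128 * 0.0054299011 = 0.6950273408
Round to 4 dp: 0.6950

0.6950


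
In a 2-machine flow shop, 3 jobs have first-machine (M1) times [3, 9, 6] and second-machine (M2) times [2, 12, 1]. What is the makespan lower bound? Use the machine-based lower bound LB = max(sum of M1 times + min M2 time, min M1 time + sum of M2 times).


LB1 = sum(M1 times) + min(M2 times) = 18 + 1 = 19
LB2 = min(M1 times) + sum(M2 times) = 3 + 15 = 18
Lower bound = max(LB1, LB2) = max(19, 18) = 19

19


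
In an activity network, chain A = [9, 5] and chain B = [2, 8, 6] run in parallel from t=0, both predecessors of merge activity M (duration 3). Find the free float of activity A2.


ES(A2) = sum of predecessors on chain A = 9
EF(A2) = ES + duration = 9 + 5 = 14
Successor of A2 is M. ES(M) = max(sum(A), sum(B)) = max(14, 16) = 16
Free float = ES(successor) - EF(current) = 16 - 14 = 2

2


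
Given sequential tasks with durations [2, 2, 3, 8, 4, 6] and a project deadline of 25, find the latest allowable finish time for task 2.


LF(activity 2) = deadline - sum of successor durations
Successors: activities 3 through 6 with durations [3, 8, 4, 6]
Sum of successor durations = 21
LF = 25 - 21 = 4

4


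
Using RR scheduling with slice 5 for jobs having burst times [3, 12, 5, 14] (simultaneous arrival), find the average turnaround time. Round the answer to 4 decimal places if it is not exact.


Time quantum = 5
Execution trace:
  J1 runs 3 units, time = 3
  J2 runs 5 units, time = 8
  J3 runs 5 units, time = 13
  J4 runs 5 units, time = 18
  J2 runs 5 units, time = 23
  J4 runs 5 units, time = 28
  J2 runs 2 units, time = 30
  J4 runs 4 units, time = 34
Finish times: [3, 30, 13, 34]
Average turnaround = 80/4 = 20.0

20.0


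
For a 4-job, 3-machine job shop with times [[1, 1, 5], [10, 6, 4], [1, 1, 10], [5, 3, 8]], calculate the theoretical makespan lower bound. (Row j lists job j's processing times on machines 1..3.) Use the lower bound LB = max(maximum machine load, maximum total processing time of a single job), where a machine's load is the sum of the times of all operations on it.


Machine loads:
  Machine 1: 1 + 10 + 1 + 5 = 17
  Machine 2: 1 + 6 + 1 + 3 = 11
  Machine 3: 5 + 4 + 10 + 8 = 27
Max machine load = 27
Job totals:
  Job 1: 7
  Job 2: 20
  Job 3: 12
  Job 4: 16
Max job total = 20
Lower bound = max(27, 20) = 27

27


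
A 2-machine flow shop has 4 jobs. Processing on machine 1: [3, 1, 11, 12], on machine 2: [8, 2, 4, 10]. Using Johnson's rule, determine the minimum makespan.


Apply Johnson's rule:
  Group 1 (a <= b): [(2, 1, 2), (1, 3, 8)]
  Group 2 (a > b): [(4, 12, 10), (3, 11, 4)]
Optimal job order: [2, 1, 4, 3]
Schedule:
  Job 2: M1 done at 1, M2 done at 3
  Job 1: M1 done at 4, M2 done at 12
  Job 4: M1 done at 16, M2 done at 26
  Job 3: M1 done at 27, M2 done at 31
Makespan = 31

31


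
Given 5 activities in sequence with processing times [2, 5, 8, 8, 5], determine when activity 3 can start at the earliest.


Activity 3 starts after activities 1 through 2 complete.
Predecessor durations: [2, 5]
ES = 2 + 5 = 7

7


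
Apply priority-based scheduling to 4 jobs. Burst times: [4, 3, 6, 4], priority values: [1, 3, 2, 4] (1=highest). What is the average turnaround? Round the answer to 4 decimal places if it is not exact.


Sort by priority (ascending = highest first):
Order: [(1, 4), (2, 6), (3, 3), (4, 4)]
Completion times:
  Priority 1, burst=4, C=4
  Priority 2, burst=6, C=10
  Priority 3, burst=3, C=13
  Priority 4, burst=4, C=17
Average turnaround = 44/4 = 11.0

11.0


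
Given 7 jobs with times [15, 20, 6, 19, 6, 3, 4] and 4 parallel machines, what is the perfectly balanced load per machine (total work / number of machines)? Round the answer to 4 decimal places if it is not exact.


Total processing time = 15 + 20 + 6 + 19 + 6 + 3 + 4 = 73
Number of machines = 4
Ideal balanced load = 73 / 4 = 18.25

18.25


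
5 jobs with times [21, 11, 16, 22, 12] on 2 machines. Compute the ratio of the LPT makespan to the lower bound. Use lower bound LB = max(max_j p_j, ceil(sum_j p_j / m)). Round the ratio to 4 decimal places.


LPT order: [22, 21, 16, 12, 11]
Machine loads after assignment: [45, 37]
LPT makespan = 45
Lower bound = max(max_job, ceil(total/2)) = max(22, 41) = 41
Ratio = 45 / 41 = 1.0976

1.0976


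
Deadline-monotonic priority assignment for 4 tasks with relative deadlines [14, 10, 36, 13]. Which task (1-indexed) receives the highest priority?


Sort tasks by relative deadline (ascending):
  Task 2: deadline = 10
  Task 4: deadline = 13
  Task 1: deadline = 14
  Task 3: deadline = 36
Priority order (highest first): [2, 4, 1, 3]
Highest priority task = 2

2


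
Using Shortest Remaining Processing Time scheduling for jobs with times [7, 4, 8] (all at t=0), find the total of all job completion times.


Since all jobs arrive at t=0, SRPT equals SPT ordering.
SPT order: [4, 7, 8]
Completion times:
  Job 1: p=4, C=4
  Job 2: p=7, C=11
  Job 3: p=8, C=19
Total completion time = 4 + 11 + 19 = 34

34


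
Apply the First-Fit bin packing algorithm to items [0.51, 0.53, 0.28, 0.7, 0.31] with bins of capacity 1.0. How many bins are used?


Place items sequentially using First-Fit:
  Item 0.51 -> new Bin 1
  Item 0.53 -> new Bin 2
  Item 0.28 -> Bin 1 (now 0.79)
  Item 0.7 -> new Bin 3
  Item 0.31 -> Bin 2 (now 0.84)
Total bins used = 3

3


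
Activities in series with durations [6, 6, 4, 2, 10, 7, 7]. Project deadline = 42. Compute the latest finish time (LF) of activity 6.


LF(activity 6) = deadline - sum of successor durations
Successors: activities 7 through 7 with durations [7]
Sum of successor durations = 7
LF = 42 - 7 = 35

35


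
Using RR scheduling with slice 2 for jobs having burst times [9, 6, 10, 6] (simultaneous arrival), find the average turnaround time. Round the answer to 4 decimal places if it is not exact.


Time quantum = 2
Execution trace:
  J1 runs 2 units, time = 2
  J2 runs 2 units, time = 4
  J3 runs 2 units, time = 6
  J4 runs 2 units, time = 8
  J1 runs 2 units, time = 10
  J2 runs 2 units, time = 12
  J3 runs 2 units, time = 14
  J4 runs 2 units, time = 16
  J1 runs 2 units, time = 18
  J2 runs 2 units, time = 20
  J3 runs 2 units, time = 22
  J4 runs 2 units, time = 24
  J1 runs 2 units, time = 26
  J3 runs 2 units, time = 28
  J1 runs 1 units, time = 29
  J3 runs 2 units, time = 31
Finish times: [29, 20, 31, 24]
Average turnaround = 104/4 = 26.0

26.0


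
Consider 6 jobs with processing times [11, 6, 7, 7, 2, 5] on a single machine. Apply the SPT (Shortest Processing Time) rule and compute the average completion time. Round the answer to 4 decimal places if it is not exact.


Sort jobs by processing time (SPT order): [2, 5, 6, 7, 7, 11]
Compute completion times sequentially:
  Job 1: processing = 2, completes at 2
  Job 2: processing = 5, completes at 7
  Job 3: processing = 6, completes at 13
  Job 4: processing = 7, completes at 20
  Job 5: processing = 7, completes at 27
  Job 6: processing = 11, completes at 38
Sum of completion times = 107
Average completion time = 107/6 = 17.8333

17.8333


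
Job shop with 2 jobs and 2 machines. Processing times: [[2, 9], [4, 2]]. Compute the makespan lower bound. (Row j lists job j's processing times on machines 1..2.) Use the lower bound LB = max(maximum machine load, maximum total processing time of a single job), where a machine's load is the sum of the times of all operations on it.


Machine loads:
  Machine 1: 2 + 4 = 6
  Machine 2: 9 + 2 = 11
Max machine load = 11
Job totals:
  Job 1: 11
  Job 2: 6
Max job total = 11
Lower bound = max(11, 11) = 11

11


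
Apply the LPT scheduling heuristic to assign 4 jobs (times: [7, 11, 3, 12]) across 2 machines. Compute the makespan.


Sort jobs in decreasing order (LPT): [12, 11, 7, 3]
Assign each job to the least loaded machine:
  Machine 1: jobs [12, 3], load = 15
  Machine 2: jobs [11, 7], load = 18
Makespan = max load = 18

18


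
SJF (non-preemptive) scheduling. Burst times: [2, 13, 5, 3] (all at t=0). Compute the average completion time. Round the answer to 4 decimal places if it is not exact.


SJF order (ascending): [2, 3, 5, 13]
Completion times:
  Job 1: burst=2, C=2
  Job 2: burst=3, C=5
  Job 3: burst=5, C=10
  Job 4: burst=13, C=23
Average completion = 40/4 = 10.0

10.0


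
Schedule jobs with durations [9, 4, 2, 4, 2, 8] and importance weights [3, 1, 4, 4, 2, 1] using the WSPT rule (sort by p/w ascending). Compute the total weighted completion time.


Compute p/w ratios and sort ascending (WSPT): [(2, 4), (4, 4), (2, 2), (9, 3), (4, 1), (8, 1)]
Compute weighted completion times:
  Job (p=2,w=4): C=2, w*C=4*2=8
  Job (p=4,w=4): C=6, w*C=4*6=24
  Job (p=2,w=2): C=8, w*C=2*8=16
  Job (p=9,w=3): C=17, w*C=3*17=51
  Job (p=4,w=1): C=21, w*C=1*21=21
  Job (p=8,w=1): C=29, w*C=1*29=29
Total weighted completion time = 149

149


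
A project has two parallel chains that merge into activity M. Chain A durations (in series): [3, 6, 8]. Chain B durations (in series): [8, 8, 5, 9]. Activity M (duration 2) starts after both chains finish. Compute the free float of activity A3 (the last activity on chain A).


ES(A3) = sum of predecessors on chain A = 9
EF(A3) = ES + duration = 9 + 8 = 17
Successor of A3 is M. ES(M) = max(sum(A), sum(B)) = max(17, 30) = 30
Free float = ES(successor) - EF(current) = 30 - 17 = 13

13


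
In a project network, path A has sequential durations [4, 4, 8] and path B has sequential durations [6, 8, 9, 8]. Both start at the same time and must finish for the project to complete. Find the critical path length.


Path A total = 4 + 4 + 8 = 16
Path B total = 6 + 8 + 9 + 8 = 31
Critical path = longest path = max(16, 31) = 31

31


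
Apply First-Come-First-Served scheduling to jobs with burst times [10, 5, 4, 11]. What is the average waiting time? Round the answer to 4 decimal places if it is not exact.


FCFS order (as given): [10, 5, 4, 11]
Waiting times:
  Job 1: wait = 0
  Job 2: wait = 10
  Job 3: wait = 15
  Job 4: wait = 19
Sum of waiting times = 44
Average waiting time = 44/4 = 11.0

11.0


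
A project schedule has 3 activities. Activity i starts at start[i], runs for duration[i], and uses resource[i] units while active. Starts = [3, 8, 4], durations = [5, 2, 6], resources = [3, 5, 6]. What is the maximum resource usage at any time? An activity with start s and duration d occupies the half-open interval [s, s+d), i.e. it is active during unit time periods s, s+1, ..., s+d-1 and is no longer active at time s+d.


Each activity i is active on [start_i, start_i + duration_i).
Compute total resource usage per time slot:
  t=0: active resources = [], total = 0
  t=1: active resources = [], total = 0
  t=2: active resources = [], total = 0
  t=3: active resources = [3], total = 3
  t=4: active resources = [3, 6], total = 9
  t=5: active resources = [3, 6], total = 9
  t=6: active resources = [3, 6], total = 9
  t=7: active resources = [3, 6], total = 9
  t=8: active resources = [5, 6], total = 11
  t=9: active resources = [5, 6], total = 11
Peak resource demand = 11

11


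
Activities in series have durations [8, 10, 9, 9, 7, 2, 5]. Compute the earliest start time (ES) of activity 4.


Activity 4 starts after activities 1 through 3 complete.
Predecessor durations: [8, 10, 9]
ES = 8 + 10 + 9 = 27

27


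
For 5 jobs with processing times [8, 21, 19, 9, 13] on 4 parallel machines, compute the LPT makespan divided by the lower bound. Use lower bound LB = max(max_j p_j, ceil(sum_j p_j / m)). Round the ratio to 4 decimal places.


LPT order: [21, 19, 13, 9, 8]
Machine loads after assignment: [21, 19, 13, 17]
LPT makespan = 21
Lower bound = max(max_job, ceil(total/4)) = max(21, 18) = 21
Ratio = 21 / 21 = 1.0

1.0


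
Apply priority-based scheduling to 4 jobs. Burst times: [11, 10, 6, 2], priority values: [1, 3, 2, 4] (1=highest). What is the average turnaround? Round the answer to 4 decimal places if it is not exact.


Sort by priority (ascending = highest first):
Order: [(1, 11), (2, 6), (3, 10), (4, 2)]
Completion times:
  Priority 1, burst=11, C=11
  Priority 2, burst=6, C=17
  Priority 3, burst=10, C=27
  Priority 4, burst=2, C=29
Average turnaround = 84/4 = 21.0

21.0


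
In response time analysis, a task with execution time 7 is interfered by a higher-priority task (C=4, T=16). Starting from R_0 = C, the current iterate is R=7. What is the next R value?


R_next = C + ceil(R_prev / T_hp) * C_hp
ceil(7 / 16) = ceil(0.4375) = 1
Interference = 1 * 4 = 4
R_next = 7 + 4 = 11

11


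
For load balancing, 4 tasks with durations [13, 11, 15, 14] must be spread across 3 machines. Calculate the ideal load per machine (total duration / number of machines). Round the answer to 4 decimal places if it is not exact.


Total processing time = 13 + 11 + 15 + 14 = 53
Number of machines = 3
Ideal balanced load = 53 / 3 = 17.6667

17.6667


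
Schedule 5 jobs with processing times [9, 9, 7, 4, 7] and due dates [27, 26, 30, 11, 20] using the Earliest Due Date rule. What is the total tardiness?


Sort by due date (EDD order): [(4, 11), (7, 20), (9, 26), (9, 27), (7, 30)]
Compute completion times and tardiness:
  Job 1: p=4, d=11, C=4, tardiness=max(0,4-11)=0
  Job 2: p=7, d=20, C=11, tardiness=max(0,11-20)=0
  Job 3: p=9, d=26, C=20, tardiness=max(0,20-26)=0
  Job 4: p=9, d=27, C=29, tardiness=max(0,29-27)=2
  Job 5: p=7, d=30, C=36, tardiness=max(0,36-30)=6
Total tardiness = 8

8


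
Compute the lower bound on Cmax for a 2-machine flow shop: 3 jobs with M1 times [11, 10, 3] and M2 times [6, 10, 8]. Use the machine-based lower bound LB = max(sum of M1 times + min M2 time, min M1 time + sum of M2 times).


LB1 = sum(M1 times) + min(M2 times) = 24 + 6 = 30
LB2 = min(M1 times) + sum(M2 times) = 3 + 24 = 27
Lower bound = max(LB1, LB2) = max(30, 27) = 30

30


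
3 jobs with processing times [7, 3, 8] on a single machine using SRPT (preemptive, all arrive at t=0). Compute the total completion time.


Since all jobs arrive at t=0, SRPT equals SPT ordering.
SPT order: [3, 7, 8]
Completion times:
  Job 1: p=3, C=3
  Job 2: p=7, C=10
  Job 3: p=8, C=18
Total completion time = 3 + 10 + 18 = 31

31


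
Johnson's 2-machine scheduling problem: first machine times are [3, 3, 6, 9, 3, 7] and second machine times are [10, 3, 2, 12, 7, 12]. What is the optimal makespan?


Apply Johnson's rule:
  Group 1 (a <= b): [(1, 3, 10), (2, 3, 3), (5, 3, 7), (6, 7, 12), (4, 9, 12)]
  Group 2 (a > b): [(3, 6, 2)]
Optimal job order: [1, 2, 5, 6, 4, 3]
Schedule:
  Job 1: M1 done at 3, M2 done at 13
  Job 2: M1 done at 6, M2 done at 16
  Job 5: M1 done at 9, M2 done at 23
  Job 6: M1 done at 16, M2 done at 35
  Job 4: M1 done at 25, M2 done at 47
  Job 3: M1 done at 31, M2 done at 49
Makespan = 49

49


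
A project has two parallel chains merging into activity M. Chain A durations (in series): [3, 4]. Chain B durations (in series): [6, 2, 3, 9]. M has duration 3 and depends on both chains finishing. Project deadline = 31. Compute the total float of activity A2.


Forward pass: ES(A2) = sum of predecessors on chain A = 3
EF = ES + duration = 3 + 4 = 7
Backward pass: LF(M) = deadline = 31; LS(M) = 31 - 3 = 28
LF(A2) = LS(M) - sum(successors on chain A) = 28 - 0 = 28
LS = LF - duration = 28 - 4 = 24
Total float = LS - ES = 24 - 3 = 21

21


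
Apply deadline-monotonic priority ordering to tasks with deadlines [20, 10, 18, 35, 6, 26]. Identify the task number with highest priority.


Sort tasks by relative deadline (ascending):
  Task 5: deadline = 6
  Task 2: deadline = 10
  Task 3: deadline = 18
  Task 1: deadline = 20
  Task 6: deadline = 26
  Task 4: deadline = 35
Priority order (highest first): [5, 2, 3, 1, 6, 4]
Highest priority task = 5

5


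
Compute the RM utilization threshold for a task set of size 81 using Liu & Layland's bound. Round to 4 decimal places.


Compute 2^(1/81) = 1.0085940916
Subtract 1: 1.0085940916 - 1 = 0.0085940916
Multiply by n: 81 * 0.0085940916 = 0.6961214196
Round to 4 dp: 0.6961

0.6961


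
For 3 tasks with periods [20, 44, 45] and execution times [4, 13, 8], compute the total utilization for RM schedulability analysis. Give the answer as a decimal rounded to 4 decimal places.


Compute individual utilizations (exact fractions):
  Task 1: C/T = 4/20 = 1/5 (approx. 0.2)
  Task 2: C/T = 13/44 (approx. 0.2955)
  Task 3: C/T = 8/45 (approx. 0.1778)
Total utilization U = 1/5 + 13/44 + 8/45 = 1333/1980
Rounded to 4 decimal places: U = 0.6732
RM (Liu & Layland) bound for 3 tasks = 0.779763; compare with U = 1333/1980 (approx. 0.673232)
U <= bound, so schedulable by RM sufficient condition.

0.6732


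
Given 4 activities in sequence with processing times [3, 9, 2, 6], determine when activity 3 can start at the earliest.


Activity 3 starts after activities 1 through 2 complete.
Predecessor durations: [3, 9]
ES = 3 + 9 = 12

12


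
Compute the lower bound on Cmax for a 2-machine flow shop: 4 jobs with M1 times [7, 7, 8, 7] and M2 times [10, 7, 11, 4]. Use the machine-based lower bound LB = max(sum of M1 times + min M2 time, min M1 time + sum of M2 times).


LB1 = sum(M1 times) + min(M2 times) = 29 + 4 = 33
LB2 = min(M1 times) + sum(M2 times) = 7 + 32 = 39
Lower bound = max(LB1, LB2) = max(33, 39) = 39

39


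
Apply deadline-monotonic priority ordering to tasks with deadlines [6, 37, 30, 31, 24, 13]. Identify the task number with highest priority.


Sort tasks by relative deadline (ascending):
  Task 1: deadline = 6
  Task 6: deadline = 13
  Task 5: deadline = 24
  Task 3: deadline = 30
  Task 4: deadline = 31
  Task 2: deadline = 37
Priority order (highest first): [1, 6, 5, 3, 4, 2]
Highest priority task = 1

1


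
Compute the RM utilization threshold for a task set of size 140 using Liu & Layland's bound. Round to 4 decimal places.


Compute 2^(1/140) = 1.0049633280
Subtract 1: 1.0049633280 - 1 = 0.0049633280
Multiply by n: 140 * 0.0049633280 = 0.6948659200
Round to 4 dp: 0.6949

0.6949


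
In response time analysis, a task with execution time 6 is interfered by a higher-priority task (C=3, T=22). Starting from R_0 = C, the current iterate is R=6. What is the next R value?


R_next = C + ceil(R_prev / T_hp) * C_hp
ceil(6 / 22) = ceil(0.2727) = 1
Interference = 1 * 3 = 3
R_next = 6 + 3 = 9

9


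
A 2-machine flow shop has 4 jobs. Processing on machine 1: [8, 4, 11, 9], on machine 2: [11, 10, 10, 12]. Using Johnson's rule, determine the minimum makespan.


Apply Johnson's rule:
  Group 1 (a <= b): [(2, 4, 10), (1, 8, 11), (4, 9, 12)]
  Group 2 (a > b): [(3, 11, 10)]
Optimal job order: [2, 1, 4, 3]
Schedule:
  Job 2: M1 done at 4, M2 done at 14
  Job 1: M1 done at 12, M2 done at 25
  Job 4: M1 done at 21, M2 done at 37
  Job 3: M1 done at 32, M2 done at 47
Makespan = 47

47


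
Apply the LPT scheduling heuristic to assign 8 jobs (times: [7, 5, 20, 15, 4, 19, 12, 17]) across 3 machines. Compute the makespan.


Sort jobs in decreasing order (LPT): [20, 19, 17, 15, 12, 7, 5, 4]
Assign each job to the least loaded machine:
  Machine 1: jobs [20, 7, 5], load = 32
  Machine 2: jobs [19, 12, 4], load = 35
  Machine 3: jobs [17, 15], load = 32
Makespan = max load = 35

35


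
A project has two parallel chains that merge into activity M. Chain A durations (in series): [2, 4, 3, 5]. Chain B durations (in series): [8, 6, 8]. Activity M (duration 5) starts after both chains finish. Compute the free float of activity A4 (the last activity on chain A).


ES(A4) = sum of predecessors on chain A = 9
EF(A4) = ES + duration = 9 + 5 = 14
Successor of A4 is M. ES(M) = max(sum(A), sum(B)) = max(14, 22) = 22
Free float = ES(successor) - EF(current) = 22 - 14 = 8

8


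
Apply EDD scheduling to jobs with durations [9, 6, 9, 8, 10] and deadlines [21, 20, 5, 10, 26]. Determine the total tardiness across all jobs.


Sort by due date (EDD order): [(9, 5), (8, 10), (6, 20), (9, 21), (10, 26)]
Compute completion times and tardiness:
  Job 1: p=9, d=5, C=9, tardiness=max(0,9-5)=4
  Job 2: p=8, d=10, C=17, tardiness=max(0,17-10)=7
  Job 3: p=6, d=20, C=23, tardiness=max(0,23-20)=3
  Job 4: p=9, d=21, C=32, tardiness=max(0,32-21)=11
  Job 5: p=10, d=26, C=42, tardiness=max(0,42-26)=16
Total tardiness = 41

41


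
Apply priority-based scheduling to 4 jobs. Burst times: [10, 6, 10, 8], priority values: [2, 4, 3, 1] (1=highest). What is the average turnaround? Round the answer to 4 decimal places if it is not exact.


Sort by priority (ascending = highest first):
Order: [(1, 8), (2, 10), (3, 10), (4, 6)]
Completion times:
  Priority 1, burst=8, C=8
  Priority 2, burst=10, C=18
  Priority 3, burst=10, C=28
  Priority 4, burst=6, C=34
Average turnaround = 88/4 = 22.0

22.0


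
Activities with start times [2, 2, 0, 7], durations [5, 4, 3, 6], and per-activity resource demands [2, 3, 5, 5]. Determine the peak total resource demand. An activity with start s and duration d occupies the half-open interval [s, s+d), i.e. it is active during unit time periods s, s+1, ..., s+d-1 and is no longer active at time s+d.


Each activity i is active on [start_i, start_i + duration_i).
Compute total resource usage per time slot:
  t=0: active resources = [5], total = 5
  t=1: active resources = [5], total = 5
  t=2: active resources = [2, 3, 5], total = 10
  t=3: active resources = [2, 3], total = 5
  t=4: active resources = [2, 3], total = 5
  t=5: active resources = [2, 3], total = 5
  t=6: active resources = [2], total = 2
  t=7: active resources = [5], total = 5
  t=8: active resources = [5], total = 5
  t=9: active resources = [5], total = 5
  t=10: active resources = [5], total = 5
  t=11: active resources = [5], total = 5
  t=12: active resources = [5], total = 5
Peak resource demand = 10

10


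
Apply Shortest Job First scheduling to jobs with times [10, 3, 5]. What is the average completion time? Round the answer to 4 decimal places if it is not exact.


SJF order (ascending): [3, 5, 10]
Completion times:
  Job 1: burst=3, C=3
  Job 2: burst=5, C=8
  Job 3: burst=10, C=18
Average completion = 29/3 = 9.6667

9.6667


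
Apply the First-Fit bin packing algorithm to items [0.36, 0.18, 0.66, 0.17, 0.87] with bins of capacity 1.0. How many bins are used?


Place items sequentially using First-Fit:
  Item 0.36 -> new Bin 1
  Item 0.18 -> Bin 1 (now 0.54)
  Item 0.66 -> new Bin 2
  Item 0.17 -> Bin 1 (now 0.71)
  Item 0.87 -> new Bin 3
Total bins used = 3

3


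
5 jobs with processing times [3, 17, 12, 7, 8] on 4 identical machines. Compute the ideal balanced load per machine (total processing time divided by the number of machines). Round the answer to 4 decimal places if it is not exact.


Total processing time = 3 + 17 + 12 + 7 + 8 = 47
Number of machines = 4
Ideal balanced load = 47 / 4 = 11.75

11.75


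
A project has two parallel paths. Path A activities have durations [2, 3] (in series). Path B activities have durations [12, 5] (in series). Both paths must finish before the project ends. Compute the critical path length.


Path A total = 2 + 3 = 5
Path B total = 12 + 5 = 17
Critical path = longest path = max(5, 17) = 17

17


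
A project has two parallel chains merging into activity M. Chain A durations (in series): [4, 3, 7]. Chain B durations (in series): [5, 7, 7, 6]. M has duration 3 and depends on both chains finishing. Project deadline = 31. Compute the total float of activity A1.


Forward pass: ES(A1) = sum of predecessors on chain A = 0
EF = ES + duration = 0 + 4 = 4
Backward pass: LF(M) = deadline = 31; LS(M) = 31 - 3 = 28
LF(A1) = LS(M) - sum(successors on chain A) = 28 - 10 = 18
LS = LF - duration = 18 - 4 = 14
Total float = LS - ES = 14 - 0 = 14

14


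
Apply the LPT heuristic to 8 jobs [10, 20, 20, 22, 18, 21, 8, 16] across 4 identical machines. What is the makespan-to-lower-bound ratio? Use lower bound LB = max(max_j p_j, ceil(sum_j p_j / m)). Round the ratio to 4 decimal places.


LPT order: [22, 21, 20, 20, 18, 16, 10, 8]
Machine loads after assignment: [30, 31, 38, 36]
LPT makespan = 38
Lower bound = max(max_job, ceil(total/4)) = max(22, 34) = 34
Ratio = 38 / 34 = 1.1176

1.1176


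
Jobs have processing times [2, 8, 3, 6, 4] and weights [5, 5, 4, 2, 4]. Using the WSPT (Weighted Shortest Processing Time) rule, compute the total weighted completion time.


Compute p/w ratios and sort ascending (WSPT): [(2, 5), (3, 4), (4, 4), (8, 5), (6, 2)]
Compute weighted completion times:
  Job (p=2,w=5): C=2, w*C=5*2=10
  Job (p=3,w=4): C=5, w*C=4*5=20
  Job (p=4,w=4): C=9, w*C=4*9=36
  Job (p=8,w=5): C=17, w*C=5*17=85
  Job (p=6,w=2): C=23, w*C=2*23=46
Total weighted completion time = 197

197


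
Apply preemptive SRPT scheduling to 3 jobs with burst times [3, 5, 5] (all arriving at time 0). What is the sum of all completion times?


Since all jobs arrive at t=0, SRPT equals SPT ordering.
SPT order: [3, 5, 5]
Completion times:
  Job 1: p=3, C=3
  Job 2: p=5, C=8
  Job 3: p=5, C=13
Total completion time = 3 + 8 + 13 = 24

24


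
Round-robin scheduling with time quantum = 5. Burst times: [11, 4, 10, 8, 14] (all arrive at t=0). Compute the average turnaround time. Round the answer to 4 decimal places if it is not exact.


Time quantum = 5
Execution trace:
  J1 runs 5 units, time = 5
  J2 runs 4 units, time = 9
  J3 runs 5 units, time = 14
  J4 runs 5 units, time = 19
  J5 runs 5 units, time = 24
  J1 runs 5 units, time = 29
  J3 runs 5 units, time = 34
  J4 runs 3 units, time = 37
  J5 runs 5 units, time = 42
  J1 runs 1 units, time = 43
  J5 runs 4 units, time = 47
Finish times: [43, 9, 34, 37, 47]
Average turnaround = 170/5 = 34.0

34.0


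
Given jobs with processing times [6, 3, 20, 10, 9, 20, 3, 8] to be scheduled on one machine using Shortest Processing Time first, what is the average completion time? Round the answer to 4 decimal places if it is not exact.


Sort jobs by processing time (SPT order): [3, 3, 6, 8, 9, 10, 20, 20]
Compute completion times sequentially:
  Job 1: processing = 3, completes at 3
  Job 2: processing = 3, completes at 6
  Job 3: processing = 6, completes at 12
  Job 4: processing = 8, completes at 20
  Job 5: processing = 9, completes at 29
  Job 6: processing = 10, completes at 39
  Job 7: processing = 20, completes at 59
  Job 8: processing = 20, completes at 79
Sum of completion times = 247
Average completion time = 247/8 = 30.875

30.875


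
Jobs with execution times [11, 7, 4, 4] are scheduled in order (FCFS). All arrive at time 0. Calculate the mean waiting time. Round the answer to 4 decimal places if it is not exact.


FCFS order (as given): [11, 7, 4, 4]
Waiting times:
  Job 1: wait = 0
  Job 2: wait = 11
  Job 3: wait = 18
  Job 4: wait = 22
Sum of waiting times = 51
Average waiting time = 51/4 = 12.75

12.75


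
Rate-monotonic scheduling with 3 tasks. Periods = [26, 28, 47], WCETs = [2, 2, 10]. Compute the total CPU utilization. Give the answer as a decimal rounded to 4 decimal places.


Compute individual utilizations (exact fractions):
  Task 1: C/T = 2/26 = 1/13 (approx. 0.0769)
  Task 2: C/T = 2/28 = 1/14 (approx. 0.0714)
  Task 3: C/T = 10/47 (approx. 0.2128)
Total utilization U = 1/13 + 1/14 + 10/47 = 3089/8554
Rounded to 4 decimal places: U = 0.3611
RM (Liu & Layland) bound for 3 tasks = 0.779763; compare with U = 3089/8554 (approx. 0.361118)
U <= bound, so schedulable by RM sufficient condition.

0.3611


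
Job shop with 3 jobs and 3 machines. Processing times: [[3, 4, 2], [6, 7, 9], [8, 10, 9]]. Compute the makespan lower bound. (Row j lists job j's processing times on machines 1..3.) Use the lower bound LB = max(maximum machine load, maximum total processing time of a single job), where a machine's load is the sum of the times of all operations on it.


Machine loads:
  Machine 1: 3 + 6 + 8 = 17
  Machine 2: 4 + 7 + 10 = 21
  Machine 3: 2 + 9 + 9 = 20
Max machine load = 21
Job totals:
  Job 1: 9
  Job 2: 22
  Job 3: 27
Max job total = 27
Lower bound = max(21, 27) = 27

27


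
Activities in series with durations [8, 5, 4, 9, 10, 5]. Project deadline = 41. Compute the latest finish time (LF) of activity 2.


LF(activity 2) = deadline - sum of successor durations
Successors: activities 3 through 6 with durations [4, 9, 10, 5]
Sum of successor durations = 28
LF = 41 - 28 = 13

13


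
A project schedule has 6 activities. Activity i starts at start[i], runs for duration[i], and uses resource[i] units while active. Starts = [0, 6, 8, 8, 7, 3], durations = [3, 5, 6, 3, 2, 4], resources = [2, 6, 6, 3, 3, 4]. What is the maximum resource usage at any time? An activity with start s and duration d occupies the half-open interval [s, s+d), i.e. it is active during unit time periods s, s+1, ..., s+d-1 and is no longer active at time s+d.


Each activity i is active on [start_i, start_i + duration_i).
Compute total resource usage per time slot:
  t=0: active resources = [2], total = 2
  t=1: active resources = [2], total = 2
  t=2: active resources = [2], total = 2
  t=3: active resources = [4], total = 4
  t=4: active resources = [4], total = 4
  t=5: active resources = [4], total = 4
  t=6: active resources = [6, 4], total = 10
  t=7: active resources = [6, 3], total = 9
  t=8: active resources = [6, 6, 3, 3], total = 18
  t=9: active resources = [6, 6, 3], total = 15
  t=10: active resources = [6, 6, 3], total = 15
  t=11: active resources = [6], total = 6
  t=12: active resources = [6], total = 6
  t=13: active resources = [6], total = 6
Peak resource demand = 18

18


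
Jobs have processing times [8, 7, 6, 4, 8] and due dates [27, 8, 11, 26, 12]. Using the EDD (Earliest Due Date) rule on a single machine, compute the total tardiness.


Sort by due date (EDD order): [(7, 8), (6, 11), (8, 12), (4, 26), (8, 27)]
Compute completion times and tardiness:
  Job 1: p=7, d=8, C=7, tardiness=max(0,7-8)=0
  Job 2: p=6, d=11, C=13, tardiness=max(0,13-11)=2
  Job 3: p=8, d=12, C=21, tardiness=max(0,21-12)=9
  Job 4: p=4, d=26, C=25, tardiness=max(0,25-26)=0
  Job 5: p=8, d=27, C=33, tardiness=max(0,33-27)=6
Total tardiness = 17

17


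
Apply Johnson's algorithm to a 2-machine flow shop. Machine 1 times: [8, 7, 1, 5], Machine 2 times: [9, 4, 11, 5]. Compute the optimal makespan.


Apply Johnson's rule:
  Group 1 (a <= b): [(3, 1, 11), (4, 5, 5), (1, 8, 9)]
  Group 2 (a > b): [(2, 7, 4)]
Optimal job order: [3, 4, 1, 2]
Schedule:
  Job 3: M1 done at 1, M2 done at 12
  Job 4: M1 done at 6, M2 done at 17
  Job 1: M1 done at 14, M2 done at 26
  Job 2: M1 done at 21, M2 done at 30
Makespan = 30

30


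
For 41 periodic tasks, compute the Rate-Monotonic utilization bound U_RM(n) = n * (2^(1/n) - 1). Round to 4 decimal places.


Compute 2^(1/41) = 1.0170497444
Subtract 1: 1.0170497444 - 1 = 0.0170497444
Multiply by n: 41 * 0.0170497444 = 0.6990395204
Round to 4 dp: 0.6990

0.6990


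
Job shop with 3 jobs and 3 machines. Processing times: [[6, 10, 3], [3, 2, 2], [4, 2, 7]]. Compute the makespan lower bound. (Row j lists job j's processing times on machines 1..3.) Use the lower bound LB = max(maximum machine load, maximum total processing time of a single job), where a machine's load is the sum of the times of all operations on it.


Machine loads:
  Machine 1: 6 + 3 + 4 = 13
  Machine 2: 10 + 2 + 2 = 14
  Machine 3: 3 + 2 + 7 = 12
Max machine load = 14
Job totals:
  Job 1: 19
  Job 2: 7
  Job 3: 13
Max job total = 19
Lower bound = max(14, 19) = 19

19


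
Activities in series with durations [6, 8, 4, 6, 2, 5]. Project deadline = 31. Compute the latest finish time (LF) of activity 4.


LF(activity 4) = deadline - sum of successor durations
Successors: activities 5 through 6 with durations [2, 5]
Sum of successor durations = 7
LF = 31 - 7 = 24

24


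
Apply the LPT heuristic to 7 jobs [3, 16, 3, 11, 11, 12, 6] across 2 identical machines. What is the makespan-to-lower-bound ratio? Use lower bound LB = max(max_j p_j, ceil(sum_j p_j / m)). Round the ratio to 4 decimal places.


LPT order: [16, 12, 11, 11, 6, 3, 3]
Machine loads after assignment: [30, 32]
LPT makespan = 32
Lower bound = max(max_job, ceil(total/2)) = max(16, 31) = 31
Ratio = 32 / 31 = 1.0323

1.0323


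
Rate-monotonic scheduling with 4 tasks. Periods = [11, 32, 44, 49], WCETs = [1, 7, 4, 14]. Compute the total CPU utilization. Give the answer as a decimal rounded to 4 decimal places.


Compute individual utilizations (exact fractions):
  Task 1: C/T = 1/11 (approx. 0.0909)
  Task 2: C/T = 7/32 (approx. 0.2188)
  Task 3: C/T = 4/44 = 1/11 (approx. 0.0909)
  Task 4: C/T = 14/49 = 2/7 (approx. 0.2857)
Total utilization U = 1/11 + 7/32 + 1/11 + 2/7 = 1691/2464
Rounded to 4 decimal places: U = 0.6863
RM (Liu & Layland) bound for 4 tasks = 0.756828; compare with U = 1691/2464 (approx. 0.686282)
U <= bound, so schedulable by RM sufficient condition.

0.6863


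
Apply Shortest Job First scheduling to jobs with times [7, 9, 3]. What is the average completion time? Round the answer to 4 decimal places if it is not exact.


SJF order (ascending): [3, 7, 9]
Completion times:
  Job 1: burst=3, C=3
  Job 2: burst=7, C=10
  Job 3: burst=9, C=19
Average completion = 32/3 = 10.6667

10.6667


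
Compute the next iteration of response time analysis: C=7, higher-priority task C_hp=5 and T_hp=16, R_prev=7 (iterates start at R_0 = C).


R_next = C + ceil(R_prev / T_hp) * C_hp
ceil(7 / 16) = ceil(0.4375) = 1
Interference = 1 * 5 = 5
R_next = 7 + 5 = 12

12


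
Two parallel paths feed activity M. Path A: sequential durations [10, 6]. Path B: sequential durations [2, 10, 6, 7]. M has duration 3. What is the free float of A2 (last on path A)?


ES(A2) = sum of predecessors on chain A = 10
EF(A2) = ES + duration = 10 + 6 = 16
Successor of A2 is M. ES(M) = max(sum(A), sum(B)) = max(16, 25) = 25
Free float = ES(successor) - EF(current) = 25 - 16 = 9

9


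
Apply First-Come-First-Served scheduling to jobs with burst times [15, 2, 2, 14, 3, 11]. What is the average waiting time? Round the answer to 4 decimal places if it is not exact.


FCFS order (as given): [15, 2, 2, 14, 3, 11]
Waiting times:
  Job 1: wait = 0
  Job 2: wait = 15
  Job 3: wait = 17
  Job 4: wait = 19
  Job 5: wait = 33
  Job 6: wait = 36
Sum of waiting times = 120
Average waiting time = 120/6 = 20.0

20.0


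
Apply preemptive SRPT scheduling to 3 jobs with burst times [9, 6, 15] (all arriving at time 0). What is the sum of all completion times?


Since all jobs arrive at t=0, SRPT equals SPT ordering.
SPT order: [6, 9, 15]
Completion times:
  Job 1: p=6, C=6
  Job 2: p=9, C=15
  Job 3: p=15, C=30
Total completion time = 6 + 15 + 30 = 51

51
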